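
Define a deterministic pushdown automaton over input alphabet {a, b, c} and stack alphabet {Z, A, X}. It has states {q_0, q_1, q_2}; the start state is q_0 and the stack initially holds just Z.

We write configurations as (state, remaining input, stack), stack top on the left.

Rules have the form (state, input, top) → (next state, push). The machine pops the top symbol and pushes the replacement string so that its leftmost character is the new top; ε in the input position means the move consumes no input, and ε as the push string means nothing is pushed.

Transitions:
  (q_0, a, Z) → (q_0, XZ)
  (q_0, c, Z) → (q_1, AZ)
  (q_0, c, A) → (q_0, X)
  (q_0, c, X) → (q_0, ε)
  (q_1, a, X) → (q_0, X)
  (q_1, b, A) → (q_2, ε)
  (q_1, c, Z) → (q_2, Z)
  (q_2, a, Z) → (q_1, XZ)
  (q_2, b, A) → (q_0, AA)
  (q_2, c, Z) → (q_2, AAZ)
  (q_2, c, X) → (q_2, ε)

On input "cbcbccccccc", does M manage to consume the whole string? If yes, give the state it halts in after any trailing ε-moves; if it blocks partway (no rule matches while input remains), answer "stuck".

q_1

(q_0, cbcbccccccc, Z)
  read c, top Z: go to q_1, push AZ → (q_1, bcbccccccc, AZ)
  read b, top A: go to q_2, push ε → (q_2, cbccccccc, Z)
  read c, top Z: go to q_2, push AAZ → (q_2, bccccccc, AAZ)
  read b, top A: go to q_0, push AA → (q_0, ccccccc, AAAZ)
  read c, top A: go to q_0, push X → (q_0, cccccc, XAAZ)
  read c, top X: go to q_0, push ε → (q_0, ccccc, AAZ)
  read c, top A: go to q_0, push X → (q_0, cccc, XAZ)
  read c, top X: go to q_0, push ε → (q_0, ccc, AZ)
  read c, top A: go to q_0, push X → (q_0, cc, XZ)
  read c, top X: go to q_0, push ε → (q_0, c, Z)
  read c, top Z: go to q_1, push AZ → (q_1, ε, AZ)
All input consumed; M is in state q_1.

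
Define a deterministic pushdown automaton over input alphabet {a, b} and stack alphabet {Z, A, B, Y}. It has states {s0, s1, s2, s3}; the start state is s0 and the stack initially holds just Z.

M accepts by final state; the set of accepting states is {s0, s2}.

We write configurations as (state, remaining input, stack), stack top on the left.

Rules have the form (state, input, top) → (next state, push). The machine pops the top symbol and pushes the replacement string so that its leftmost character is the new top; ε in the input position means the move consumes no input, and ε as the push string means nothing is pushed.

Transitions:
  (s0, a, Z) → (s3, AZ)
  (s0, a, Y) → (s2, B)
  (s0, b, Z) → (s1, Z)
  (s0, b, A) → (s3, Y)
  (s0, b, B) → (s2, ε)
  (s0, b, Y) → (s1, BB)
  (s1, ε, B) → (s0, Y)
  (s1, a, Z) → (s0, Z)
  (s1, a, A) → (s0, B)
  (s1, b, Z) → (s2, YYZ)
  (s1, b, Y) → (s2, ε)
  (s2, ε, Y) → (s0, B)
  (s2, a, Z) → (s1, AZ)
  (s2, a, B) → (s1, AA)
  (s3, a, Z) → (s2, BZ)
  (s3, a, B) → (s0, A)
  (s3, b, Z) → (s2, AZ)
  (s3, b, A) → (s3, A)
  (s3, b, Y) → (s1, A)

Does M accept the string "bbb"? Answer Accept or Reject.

Accept

(s0, bbb, Z) ⊢ (s1, bb, Z) ⊢ (s2, b, YYZ) ⊢ (s0, b, BYZ) ⊢ (s2, ε, YZ)
All input consumed; state s2 ∈ F.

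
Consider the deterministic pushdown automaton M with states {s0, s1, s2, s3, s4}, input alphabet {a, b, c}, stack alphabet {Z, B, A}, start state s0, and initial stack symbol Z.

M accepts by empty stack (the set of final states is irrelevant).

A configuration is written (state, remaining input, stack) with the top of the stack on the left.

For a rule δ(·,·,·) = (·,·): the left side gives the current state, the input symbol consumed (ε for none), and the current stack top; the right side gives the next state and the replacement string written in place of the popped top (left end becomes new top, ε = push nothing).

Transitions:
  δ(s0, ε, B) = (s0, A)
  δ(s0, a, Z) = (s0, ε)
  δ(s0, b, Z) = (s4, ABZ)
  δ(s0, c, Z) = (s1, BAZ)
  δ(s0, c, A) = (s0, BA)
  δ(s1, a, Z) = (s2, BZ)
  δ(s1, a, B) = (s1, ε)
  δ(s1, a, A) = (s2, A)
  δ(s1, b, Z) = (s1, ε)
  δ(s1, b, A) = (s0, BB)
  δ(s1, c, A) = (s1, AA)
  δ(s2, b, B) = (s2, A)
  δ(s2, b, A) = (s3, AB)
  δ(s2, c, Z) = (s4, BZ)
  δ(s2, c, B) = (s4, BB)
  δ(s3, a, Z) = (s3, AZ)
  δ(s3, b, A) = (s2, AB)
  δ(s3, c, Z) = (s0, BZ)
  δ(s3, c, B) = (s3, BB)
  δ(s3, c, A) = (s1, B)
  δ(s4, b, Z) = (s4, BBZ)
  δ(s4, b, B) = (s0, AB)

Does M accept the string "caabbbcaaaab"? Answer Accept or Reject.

(s0, caabbbcaaaab, Z) ⊢ (s1, aabbbcaaaab, BAZ) ⊢ (s1, abbbcaaaab, AZ) ⊢ (s2, bbbcaaaab, AZ) ⊢ (s3, bbcaaaab, ABZ) ⊢ (s2, bcaaaab, ABBZ) ⊢ (s3, caaaab, ABBBZ) ⊢ (s1, aaaab, BBBBZ) ⊢ (s1, aaab, BBBZ) ⊢ (s1, aab, BBZ) ⊢ (s1, ab, BZ) ⊢ (s1, b, Z) ⊢ (s1, ε, ε)
All input consumed and the stack is empty.

Accept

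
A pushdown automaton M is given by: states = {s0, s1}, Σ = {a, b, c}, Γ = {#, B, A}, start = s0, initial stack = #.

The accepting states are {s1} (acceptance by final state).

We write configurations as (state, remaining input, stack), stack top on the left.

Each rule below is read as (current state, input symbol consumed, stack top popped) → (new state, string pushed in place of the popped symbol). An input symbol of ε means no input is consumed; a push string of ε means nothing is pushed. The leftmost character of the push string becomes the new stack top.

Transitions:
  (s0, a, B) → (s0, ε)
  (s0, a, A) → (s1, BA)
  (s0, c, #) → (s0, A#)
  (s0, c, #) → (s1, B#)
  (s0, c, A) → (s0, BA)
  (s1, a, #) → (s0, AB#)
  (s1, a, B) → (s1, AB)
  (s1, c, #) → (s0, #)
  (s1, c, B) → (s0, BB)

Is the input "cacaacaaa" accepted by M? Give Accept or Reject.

One accepting computation: (s0, cacaacaaa, #) ⊢ (s0, acaacaaa, A#) ⊢ (s1, caacaaa, BA#) ⊢ (s0, aacaaa, BBA#) ⊢ (s0, acaaa, BA#) ⊢ (s0, caaa, A#) ⊢ (s0, aaa, BA#) ⊢ (s0, aa, A#) ⊢ (s1, a, BA#) ⊢ (s1, ε, ABA#)
All input consumed and state s1 ∈ F.

Accept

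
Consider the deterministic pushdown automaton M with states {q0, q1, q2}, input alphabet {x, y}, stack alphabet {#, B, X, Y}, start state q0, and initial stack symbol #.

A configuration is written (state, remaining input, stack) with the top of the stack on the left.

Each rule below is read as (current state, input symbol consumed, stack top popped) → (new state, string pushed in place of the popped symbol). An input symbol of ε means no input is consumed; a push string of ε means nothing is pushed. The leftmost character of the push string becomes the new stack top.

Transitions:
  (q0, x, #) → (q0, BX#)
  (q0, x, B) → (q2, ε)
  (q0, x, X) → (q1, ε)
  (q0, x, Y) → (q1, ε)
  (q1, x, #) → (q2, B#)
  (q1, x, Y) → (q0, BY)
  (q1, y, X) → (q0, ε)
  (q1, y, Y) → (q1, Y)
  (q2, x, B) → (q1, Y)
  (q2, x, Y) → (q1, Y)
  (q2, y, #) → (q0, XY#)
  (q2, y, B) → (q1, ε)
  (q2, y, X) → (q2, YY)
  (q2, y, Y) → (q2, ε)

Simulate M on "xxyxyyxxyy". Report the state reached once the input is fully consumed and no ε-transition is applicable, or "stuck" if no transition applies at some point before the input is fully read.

q2

(q0, xxyxyyxxyy, #)
  read x, top #: go to q0, push BX# → (q0, xyxyyxxyy, BX#)
  read x, top B: go to q2, push ε → (q2, yxyyxxyy, X#)
  read y, top X: go to q2, push YY → (q2, xyyxxyy, YY#)
  read x, top Y: go to q1, push Y → (q1, yyxxyy, YY#)
  read y, top Y: go to q1, push Y → (q1, yxxyy, YY#)
  read y, top Y: go to q1, push Y → (q1, xxyy, YY#)
  read x, top Y: go to q0, push BY → (q0, xyy, BYY#)
  read x, top B: go to q2, push ε → (q2, yy, YY#)
  read y, top Y: go to q2, push ε → (q2, y, Y#)
  read y, top Y: go to q2, push ε → (q2, ε, #)
All input consumed; M is in state q2.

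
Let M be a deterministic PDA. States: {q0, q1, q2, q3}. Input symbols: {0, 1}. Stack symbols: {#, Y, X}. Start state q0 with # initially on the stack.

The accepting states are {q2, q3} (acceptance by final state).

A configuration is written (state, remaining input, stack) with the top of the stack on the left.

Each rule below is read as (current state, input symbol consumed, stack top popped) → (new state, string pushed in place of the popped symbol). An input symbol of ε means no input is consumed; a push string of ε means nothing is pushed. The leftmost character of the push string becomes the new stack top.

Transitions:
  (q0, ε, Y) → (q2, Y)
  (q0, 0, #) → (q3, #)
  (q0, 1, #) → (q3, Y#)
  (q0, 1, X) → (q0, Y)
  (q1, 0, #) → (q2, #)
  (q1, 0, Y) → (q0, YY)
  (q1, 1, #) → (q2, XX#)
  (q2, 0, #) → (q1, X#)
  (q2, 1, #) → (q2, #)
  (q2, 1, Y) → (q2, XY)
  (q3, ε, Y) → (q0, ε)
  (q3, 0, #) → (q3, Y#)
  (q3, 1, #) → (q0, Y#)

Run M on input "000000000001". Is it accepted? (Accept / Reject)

(q0, 000000000001, #) ⊢ (q3, 00000000001, #) ⊢ (q3, 0000000001, Y#) ⊢ (q0, 0000000001, #) ⊢ (q3, 000000001, #) ⊢ (q3, 00000001, Y#) ⊢ (q0, 00000001, #) ⊢ (q3, 0000001, #) ⊢ (q3, 000001, Y#) ⊢ (q0, 000001, #) ⊢ (q3, 00001, #) ⊢ (q3, 0001, Y#) ⊢ (q0, 0001, #) ⊢ (q3, 001, #) ⊢ (q3, 01, Y#) ⊢ (q0, 01, #) ⊢ (q3, 1, #) ⊢ (q0, ε, Y#) ⊢ (q2, ε, Y#)
All input consumed; state q2 ∈ F.

Accept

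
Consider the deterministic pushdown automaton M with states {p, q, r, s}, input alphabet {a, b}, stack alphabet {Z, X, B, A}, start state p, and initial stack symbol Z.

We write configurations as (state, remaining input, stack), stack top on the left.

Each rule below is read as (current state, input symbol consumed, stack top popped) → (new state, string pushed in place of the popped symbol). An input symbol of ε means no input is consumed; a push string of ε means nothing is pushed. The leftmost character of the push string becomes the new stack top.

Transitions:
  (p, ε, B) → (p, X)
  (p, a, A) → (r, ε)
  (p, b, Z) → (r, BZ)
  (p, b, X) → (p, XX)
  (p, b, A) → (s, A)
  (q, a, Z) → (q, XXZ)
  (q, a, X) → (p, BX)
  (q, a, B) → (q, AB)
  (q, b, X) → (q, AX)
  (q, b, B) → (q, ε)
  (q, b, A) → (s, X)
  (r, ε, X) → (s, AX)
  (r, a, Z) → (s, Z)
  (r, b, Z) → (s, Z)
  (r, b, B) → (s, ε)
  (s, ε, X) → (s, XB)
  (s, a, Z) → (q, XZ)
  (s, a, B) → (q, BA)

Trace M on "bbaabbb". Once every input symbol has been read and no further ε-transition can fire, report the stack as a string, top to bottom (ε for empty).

(p, bbaabbb, Z)
  read b, top Z: go to r, push BZ → (r, baabbb, BZ)
  read b, top B: go to s, push ε → (s, aabbb, Z)
  read a, top Z: go to q, push XZ → (q, abbb, XZ)
  read a, top X: go to p, push BX → (p, bbb, BXZ)
  ε-move, top B: go to p, push X → (p, bbb, XXZ)
  read b, top X: go to p, push XX → (p, bb, XXXZ)
  read b, top X: go to p, push XX → (p, b, XXXXZ)
  read b, top X: go to p, push XX → (p, ε, XXXXXZ)
All input consumed in state p with stack XXXXXZ.

XXXXXZ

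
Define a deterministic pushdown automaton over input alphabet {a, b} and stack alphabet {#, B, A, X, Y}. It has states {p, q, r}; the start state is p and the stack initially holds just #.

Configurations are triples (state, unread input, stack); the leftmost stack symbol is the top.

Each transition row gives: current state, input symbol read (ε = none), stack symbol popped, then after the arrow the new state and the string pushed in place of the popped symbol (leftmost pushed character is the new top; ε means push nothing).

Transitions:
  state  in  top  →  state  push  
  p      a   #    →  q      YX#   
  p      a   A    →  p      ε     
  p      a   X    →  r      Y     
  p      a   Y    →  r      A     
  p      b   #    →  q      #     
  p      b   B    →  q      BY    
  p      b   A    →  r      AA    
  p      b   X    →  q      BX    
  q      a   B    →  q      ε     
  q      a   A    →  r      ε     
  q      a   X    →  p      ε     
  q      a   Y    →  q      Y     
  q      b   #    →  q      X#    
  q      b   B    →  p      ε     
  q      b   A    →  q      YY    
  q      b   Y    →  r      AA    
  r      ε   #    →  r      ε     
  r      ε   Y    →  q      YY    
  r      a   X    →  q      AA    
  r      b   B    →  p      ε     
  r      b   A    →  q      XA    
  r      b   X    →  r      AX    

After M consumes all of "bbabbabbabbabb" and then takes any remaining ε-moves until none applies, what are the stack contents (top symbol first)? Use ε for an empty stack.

(p, bbabbabbabbabb, #)
  read b, top #: go to q, push # → (q, babbabbabbabb, #)
  read b, top #: go to q, push X# → (q, abbabbabbabb, X#)
  read a, top X: go to p, push ε → (p, bbabbabbabb, #)
  read b, top #: go to q, push # → (q, babbabbabb, #)
  read b, top #: go to q, push X# → (q, abbabbabb, X#)
  read a, top X: go to p, push ε → (p, bbabbabb, #)
  read b, top #: go to q, push # → (q, babbabb, #)
  read b, top #: go to q, push X# → (q, abbabb, X#)
  read a, top X: go to p, push ε → (p, bbabb, #)
  read b, top #: go to q, push # → (q, babb, #)
  read b, top #: go to q, push X# → (q, abb, X#)
  read a, top X: go to p, push ε → (p, bb, #)
  read b, top #: go to q, push # → (q, b, #)
  read b, top #: go to q, push X# → (q, ε, X#)
All input consumed in state q with stack X#.

X#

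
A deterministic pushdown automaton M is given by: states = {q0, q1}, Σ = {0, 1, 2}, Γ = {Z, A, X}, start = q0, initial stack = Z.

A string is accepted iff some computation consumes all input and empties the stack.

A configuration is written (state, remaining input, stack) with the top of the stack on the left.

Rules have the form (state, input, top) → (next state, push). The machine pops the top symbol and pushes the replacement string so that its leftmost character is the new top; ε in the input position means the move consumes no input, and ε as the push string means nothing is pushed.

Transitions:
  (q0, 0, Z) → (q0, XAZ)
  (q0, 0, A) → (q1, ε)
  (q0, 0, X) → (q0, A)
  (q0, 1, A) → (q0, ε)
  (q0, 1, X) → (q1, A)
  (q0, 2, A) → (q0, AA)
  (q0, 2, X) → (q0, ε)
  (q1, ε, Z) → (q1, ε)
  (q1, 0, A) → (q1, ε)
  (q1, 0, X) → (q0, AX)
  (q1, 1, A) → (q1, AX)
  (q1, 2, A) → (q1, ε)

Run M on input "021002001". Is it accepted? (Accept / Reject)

(q0, 021002001, Z)
  read 0, top Z: go to q0, push XAZ → (q0, 21002001, XAZ)
  read 2, top X: go to q0, push ε → (q0, 1002001, AZ)
  read 1, top A: go to q0, push ε → (q0, 002001, Z)
  read 0, top Z: go to q0, push XAZ → (q0, 02001, XAZ)
  read 0, top X: go to q0, push A → (q0, 2001, AAZ)
  read 2, top A: go to q0, push AA → (q0, 001, AAAZ)
  read 0, top A: go to q1, push ε → (q1, 01, AAZ)
  read 0, top A: go to q1, push ε → (q1, 1, AZ)
  read 1, top A: go to q1, push AX → (q1, ε, AXZ)
All input consumed; stack is AXZ, not empty, and no further ε-move applies.

Reject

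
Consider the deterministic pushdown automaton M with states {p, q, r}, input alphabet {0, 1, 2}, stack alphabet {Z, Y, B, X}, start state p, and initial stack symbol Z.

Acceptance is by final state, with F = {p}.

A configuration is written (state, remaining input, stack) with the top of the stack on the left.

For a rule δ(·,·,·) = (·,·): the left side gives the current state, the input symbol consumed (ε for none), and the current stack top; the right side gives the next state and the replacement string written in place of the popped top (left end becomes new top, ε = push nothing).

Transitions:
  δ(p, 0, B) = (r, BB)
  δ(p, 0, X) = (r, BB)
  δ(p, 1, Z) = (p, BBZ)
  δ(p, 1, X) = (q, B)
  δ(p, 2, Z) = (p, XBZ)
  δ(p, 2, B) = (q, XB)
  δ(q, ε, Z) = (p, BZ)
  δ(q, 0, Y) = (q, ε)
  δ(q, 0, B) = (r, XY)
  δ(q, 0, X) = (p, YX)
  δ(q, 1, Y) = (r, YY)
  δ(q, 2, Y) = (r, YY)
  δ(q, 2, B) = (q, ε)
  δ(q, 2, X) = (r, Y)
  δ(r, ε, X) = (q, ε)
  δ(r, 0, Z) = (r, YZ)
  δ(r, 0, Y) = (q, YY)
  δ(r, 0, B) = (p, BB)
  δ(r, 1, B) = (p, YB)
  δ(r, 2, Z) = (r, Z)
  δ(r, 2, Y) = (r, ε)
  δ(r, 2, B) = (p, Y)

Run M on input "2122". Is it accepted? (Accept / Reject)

Accept

(p, 2122, Z)
  read 2, top Z: go to p, push XBZ → (p, 122, XBZ)
  read 1, top X: go to q, push B → (q, 22, BBZ)
  read 2, top B: go to q, push ε → (q, 2, BZ)
  read 2, top B: go to q, push ε → (q, ε, Z)
  ε-move, top Z: go to p, push BZ → (p, ε, BZ)
All input consumed; state p ∈ F.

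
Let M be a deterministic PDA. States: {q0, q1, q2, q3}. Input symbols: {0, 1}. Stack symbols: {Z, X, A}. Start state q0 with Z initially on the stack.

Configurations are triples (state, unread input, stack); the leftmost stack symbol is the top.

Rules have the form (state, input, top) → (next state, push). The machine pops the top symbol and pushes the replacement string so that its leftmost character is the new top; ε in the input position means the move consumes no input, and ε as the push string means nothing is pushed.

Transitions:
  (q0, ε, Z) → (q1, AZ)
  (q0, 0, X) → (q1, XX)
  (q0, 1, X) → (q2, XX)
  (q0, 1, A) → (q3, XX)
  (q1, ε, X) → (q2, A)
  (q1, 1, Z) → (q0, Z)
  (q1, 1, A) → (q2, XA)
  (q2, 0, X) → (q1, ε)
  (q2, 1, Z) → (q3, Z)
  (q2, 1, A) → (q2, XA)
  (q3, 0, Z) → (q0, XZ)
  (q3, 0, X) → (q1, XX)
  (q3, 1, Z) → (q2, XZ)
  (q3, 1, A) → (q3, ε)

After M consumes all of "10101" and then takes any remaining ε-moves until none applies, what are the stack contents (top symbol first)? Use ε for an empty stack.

(q0, 10101, Z)
  ε-move, top Z: go to q1, push AZ → (q1, 10101, AZ)
  read 1, top A: go to q2, push XA → (q2, 0101, XAZ)
  read 0, top X: go to q1, push ε → (q1, 101, AZ)
  read 1, top A: go to q2, push XA → (q2, 01, XAZ)
  read 0, top X: go to q1, push ε → (q1, 1, AZ)
  read 1, top A: go to q2, push XA → (q2, ε, XAZ)
All input consumed in state q2 with stack XAZ.

XAZ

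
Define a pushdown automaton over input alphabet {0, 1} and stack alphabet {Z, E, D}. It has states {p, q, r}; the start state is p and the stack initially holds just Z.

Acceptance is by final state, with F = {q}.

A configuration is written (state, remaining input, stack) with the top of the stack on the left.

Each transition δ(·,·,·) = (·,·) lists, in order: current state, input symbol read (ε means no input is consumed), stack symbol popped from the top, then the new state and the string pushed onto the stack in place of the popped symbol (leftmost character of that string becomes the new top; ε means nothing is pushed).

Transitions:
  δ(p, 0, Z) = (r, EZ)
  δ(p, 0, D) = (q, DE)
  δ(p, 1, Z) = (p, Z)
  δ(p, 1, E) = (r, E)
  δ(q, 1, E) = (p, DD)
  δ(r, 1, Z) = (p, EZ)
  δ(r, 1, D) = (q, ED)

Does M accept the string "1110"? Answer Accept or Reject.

No computation consumes all input and reaches a final state.

Reject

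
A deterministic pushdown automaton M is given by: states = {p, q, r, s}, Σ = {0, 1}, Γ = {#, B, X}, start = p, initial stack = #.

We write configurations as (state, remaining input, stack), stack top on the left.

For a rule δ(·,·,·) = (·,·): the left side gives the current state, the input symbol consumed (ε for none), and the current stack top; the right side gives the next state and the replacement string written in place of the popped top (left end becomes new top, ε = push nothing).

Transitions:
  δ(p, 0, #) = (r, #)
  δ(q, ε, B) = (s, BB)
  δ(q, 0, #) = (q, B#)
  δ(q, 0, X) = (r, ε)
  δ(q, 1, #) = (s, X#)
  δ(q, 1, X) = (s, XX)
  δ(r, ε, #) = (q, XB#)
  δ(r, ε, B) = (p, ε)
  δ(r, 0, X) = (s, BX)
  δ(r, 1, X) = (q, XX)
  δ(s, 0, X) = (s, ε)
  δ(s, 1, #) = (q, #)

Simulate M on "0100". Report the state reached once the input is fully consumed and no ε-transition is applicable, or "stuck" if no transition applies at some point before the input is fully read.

(p, 0100, #)
  read 0, top #: go to r, push # → (r, 100, #)
  ε-move, top #: go to q, push XB# → (q, 100, XB#)
  read 1, top X: go to s, push XX → (s, 00, XXB#)
  read 0, top X: go to s, push ε → (s, 0, XB#)
  read 0, top X: go to s, push ε → (s, ε, B#)
All input consumed; M is in state s.

s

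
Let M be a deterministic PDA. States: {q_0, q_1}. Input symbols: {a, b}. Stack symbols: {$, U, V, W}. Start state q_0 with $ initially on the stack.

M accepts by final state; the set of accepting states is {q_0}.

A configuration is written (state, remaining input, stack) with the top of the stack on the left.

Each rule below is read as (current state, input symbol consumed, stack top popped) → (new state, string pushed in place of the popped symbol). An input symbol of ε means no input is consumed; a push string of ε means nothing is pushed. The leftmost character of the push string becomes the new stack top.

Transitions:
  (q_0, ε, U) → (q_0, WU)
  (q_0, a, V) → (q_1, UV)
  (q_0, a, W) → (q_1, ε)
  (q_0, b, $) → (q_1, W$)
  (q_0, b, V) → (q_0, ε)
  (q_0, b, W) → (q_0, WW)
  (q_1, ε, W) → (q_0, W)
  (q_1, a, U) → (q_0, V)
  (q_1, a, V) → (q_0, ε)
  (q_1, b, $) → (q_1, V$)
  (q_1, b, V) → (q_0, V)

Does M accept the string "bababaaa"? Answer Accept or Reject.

(q_0, bababaaa, $) ⊢ (q_1, ababaaa, W$) ⊢ (q_0, ababaaa, W$) ⊢ (q_1, babaaa, $) ⊢ (q_1, abaaa, V$) ⊢ (q_0, baaa, $) ⊢ (q_1, aaa, W$) ⊢ (q_0, aaa, W$) ⊢ (q_1, aa, $)
No transition applies at (q_1, aa, $); input not fully consumed.

Reject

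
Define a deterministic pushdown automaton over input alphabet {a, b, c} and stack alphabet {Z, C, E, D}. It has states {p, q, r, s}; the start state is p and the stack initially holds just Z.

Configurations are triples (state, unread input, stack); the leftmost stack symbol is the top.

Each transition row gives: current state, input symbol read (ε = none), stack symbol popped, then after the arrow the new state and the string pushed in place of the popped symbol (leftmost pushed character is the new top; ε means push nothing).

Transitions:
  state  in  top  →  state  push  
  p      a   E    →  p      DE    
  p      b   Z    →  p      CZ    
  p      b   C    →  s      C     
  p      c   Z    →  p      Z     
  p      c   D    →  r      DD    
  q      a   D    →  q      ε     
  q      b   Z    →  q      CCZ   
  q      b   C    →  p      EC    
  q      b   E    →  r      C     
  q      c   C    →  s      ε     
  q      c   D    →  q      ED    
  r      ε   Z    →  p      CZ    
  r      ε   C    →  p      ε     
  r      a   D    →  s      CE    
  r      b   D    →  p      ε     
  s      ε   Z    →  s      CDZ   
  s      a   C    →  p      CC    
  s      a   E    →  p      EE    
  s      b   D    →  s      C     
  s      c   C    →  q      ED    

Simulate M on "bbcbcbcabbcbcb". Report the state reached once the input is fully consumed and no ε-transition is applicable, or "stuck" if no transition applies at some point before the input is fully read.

(p, bbcbcbcabbcbcb, Z)
  read b, top Z: go to p, push CZ → (p, bcbcbcabbcbcb, CZ)
  read b, top C: go to s, push C → (s, cbcbcabbcbcb, CZ)
  read c, top C: go to q, push ED → (q, bcbcabbcbcb, EDZ)
  read b, top E: go to r, push C → (r, cbcabbcbcb, CDZ)
  ε-move, top C: go to p, push ε → (p, cbcabbcbcb, DZ)
  read c, top D: go to r, push DD → (r, bcabbcbcb, DDZ)
  read b, top D: go to p, push ε → (p, cabbcbcb, DZ)
  read c, top D: go to r, push DD → (r, abbcbcb, DDZ)
  read a, top D: go to s, push CE → (s, bbcbcb, CEDZ)
No transition for (s, b, top C); M blocks with input bbcbcb remaining.

stuck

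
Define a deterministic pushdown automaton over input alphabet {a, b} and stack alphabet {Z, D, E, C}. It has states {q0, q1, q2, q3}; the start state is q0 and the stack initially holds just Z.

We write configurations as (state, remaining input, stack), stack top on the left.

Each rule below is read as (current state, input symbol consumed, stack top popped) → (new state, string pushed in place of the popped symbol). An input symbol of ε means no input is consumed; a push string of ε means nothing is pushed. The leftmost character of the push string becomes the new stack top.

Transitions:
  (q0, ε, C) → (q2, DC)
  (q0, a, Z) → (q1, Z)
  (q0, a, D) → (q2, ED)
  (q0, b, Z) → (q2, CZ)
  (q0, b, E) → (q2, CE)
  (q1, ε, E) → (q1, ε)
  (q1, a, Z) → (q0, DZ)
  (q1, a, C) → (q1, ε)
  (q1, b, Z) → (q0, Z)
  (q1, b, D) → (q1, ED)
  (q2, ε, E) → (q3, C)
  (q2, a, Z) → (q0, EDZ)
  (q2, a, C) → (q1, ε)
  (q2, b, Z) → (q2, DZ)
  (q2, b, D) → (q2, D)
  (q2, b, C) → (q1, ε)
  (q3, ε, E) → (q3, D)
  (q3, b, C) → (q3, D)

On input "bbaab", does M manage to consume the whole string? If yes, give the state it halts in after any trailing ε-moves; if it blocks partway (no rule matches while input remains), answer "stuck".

(q0, bbaab, Z)
  read b, top Z: go to q2, push CZ → (q2, baab, CZ)
  read b, top C: go to q1, push ε → (q1, aab, Z)
  read a, top Z: go to q0, push DZ → (q0, ab, DZ)
  read a, top D: go to q2, push ED → (q2, b, EDZ)
  ε-move, top E: go to q3, push C → (q3, b, CDZ)
  read b, top C: go to q3, push D → (q3, ε, DDZ)
All input consumed; M is in state q3.

q3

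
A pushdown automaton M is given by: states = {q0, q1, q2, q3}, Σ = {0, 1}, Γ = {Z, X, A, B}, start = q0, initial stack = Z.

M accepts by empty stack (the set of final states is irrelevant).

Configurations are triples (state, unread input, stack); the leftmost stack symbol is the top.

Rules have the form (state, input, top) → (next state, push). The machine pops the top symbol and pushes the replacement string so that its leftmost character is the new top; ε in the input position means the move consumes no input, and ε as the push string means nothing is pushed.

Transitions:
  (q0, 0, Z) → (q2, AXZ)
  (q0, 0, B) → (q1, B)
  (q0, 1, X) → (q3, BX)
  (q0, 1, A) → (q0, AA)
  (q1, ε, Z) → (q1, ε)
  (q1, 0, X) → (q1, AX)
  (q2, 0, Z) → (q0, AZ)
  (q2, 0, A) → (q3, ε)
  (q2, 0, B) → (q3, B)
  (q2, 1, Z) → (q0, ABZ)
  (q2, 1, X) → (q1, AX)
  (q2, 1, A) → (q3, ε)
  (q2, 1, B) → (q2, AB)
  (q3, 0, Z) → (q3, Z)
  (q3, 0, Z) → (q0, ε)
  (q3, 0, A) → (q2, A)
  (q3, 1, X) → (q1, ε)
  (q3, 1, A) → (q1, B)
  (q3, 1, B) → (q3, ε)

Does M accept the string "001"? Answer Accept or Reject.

One accepting computation: (q0, 001, Z) ⊢ (q2, 01, AXZ) ⊢ (q3, 1, XZ) ⊢ (q1, ε, Z) ⊢ (q1, ε, ε)
All input consumed and the stack is empty.

Accept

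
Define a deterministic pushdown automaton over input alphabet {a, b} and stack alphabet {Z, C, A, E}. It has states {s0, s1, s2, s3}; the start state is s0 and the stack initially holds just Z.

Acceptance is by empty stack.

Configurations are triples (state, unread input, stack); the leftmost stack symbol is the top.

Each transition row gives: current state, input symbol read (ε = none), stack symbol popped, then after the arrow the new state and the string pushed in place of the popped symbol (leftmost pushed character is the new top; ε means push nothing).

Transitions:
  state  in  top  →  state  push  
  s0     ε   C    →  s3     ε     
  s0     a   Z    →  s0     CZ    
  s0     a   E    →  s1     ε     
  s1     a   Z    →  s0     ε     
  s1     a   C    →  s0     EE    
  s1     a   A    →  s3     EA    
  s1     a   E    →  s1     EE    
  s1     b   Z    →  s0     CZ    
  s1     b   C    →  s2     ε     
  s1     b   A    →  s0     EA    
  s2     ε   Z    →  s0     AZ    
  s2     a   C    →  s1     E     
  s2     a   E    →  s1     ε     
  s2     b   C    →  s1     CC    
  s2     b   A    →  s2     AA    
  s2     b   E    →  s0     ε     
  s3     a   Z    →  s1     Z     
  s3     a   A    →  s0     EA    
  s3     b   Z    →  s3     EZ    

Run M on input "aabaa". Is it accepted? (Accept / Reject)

Accept

(s0, aabaa, Z) ⊢ (s0, abaa, CZ) ⊢ (s3, abaa, Z) ⊢ (s1, baa, Z) ⊢ (s0, aa, CZ) ⊢ (s3, aa, Z) ⊢ (s1, a, Z) ⊢ (s0, ε, ε)
All input consumed and the stack is empty.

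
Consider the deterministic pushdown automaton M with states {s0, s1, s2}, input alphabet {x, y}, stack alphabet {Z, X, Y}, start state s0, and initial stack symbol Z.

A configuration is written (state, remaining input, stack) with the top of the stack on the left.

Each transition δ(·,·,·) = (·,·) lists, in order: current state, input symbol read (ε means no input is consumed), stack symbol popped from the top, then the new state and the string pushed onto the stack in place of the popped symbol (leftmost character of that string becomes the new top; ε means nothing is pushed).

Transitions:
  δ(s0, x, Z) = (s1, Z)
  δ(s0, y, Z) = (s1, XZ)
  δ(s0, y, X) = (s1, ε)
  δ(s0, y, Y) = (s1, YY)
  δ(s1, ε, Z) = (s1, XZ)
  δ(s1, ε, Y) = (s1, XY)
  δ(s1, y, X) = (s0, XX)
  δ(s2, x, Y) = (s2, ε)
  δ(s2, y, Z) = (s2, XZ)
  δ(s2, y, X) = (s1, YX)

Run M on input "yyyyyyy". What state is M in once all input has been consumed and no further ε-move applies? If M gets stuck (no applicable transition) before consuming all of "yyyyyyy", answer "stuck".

(s0, yyyyyyy, Z) ⊢ (s1, yyyyyy, XZ) ⊢ (s0, yyyyy, XXZ) ⊢ (s1, yyyy, XZ) ⊢ (s0, yyy, XXZ) ⊢ (s1, yy, XZ) ⊢ (s0, y, XXZ) ⊢ (s1, ε, XZ)
All input consumed; M is in state s1.

s1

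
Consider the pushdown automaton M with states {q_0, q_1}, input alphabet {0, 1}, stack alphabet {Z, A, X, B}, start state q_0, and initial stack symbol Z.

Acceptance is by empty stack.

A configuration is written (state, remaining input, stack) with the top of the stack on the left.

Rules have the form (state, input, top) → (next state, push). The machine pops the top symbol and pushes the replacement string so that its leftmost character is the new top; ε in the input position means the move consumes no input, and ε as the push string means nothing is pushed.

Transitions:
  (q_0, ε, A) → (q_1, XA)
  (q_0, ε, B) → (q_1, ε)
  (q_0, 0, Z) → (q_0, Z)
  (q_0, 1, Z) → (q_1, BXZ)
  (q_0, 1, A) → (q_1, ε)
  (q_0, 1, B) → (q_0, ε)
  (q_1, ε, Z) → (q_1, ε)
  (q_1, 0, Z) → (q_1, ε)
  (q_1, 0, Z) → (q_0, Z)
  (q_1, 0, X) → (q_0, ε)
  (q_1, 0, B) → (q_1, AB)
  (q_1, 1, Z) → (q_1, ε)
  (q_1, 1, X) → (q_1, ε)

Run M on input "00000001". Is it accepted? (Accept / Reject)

Reject

No computation consumes all input and empties the stack.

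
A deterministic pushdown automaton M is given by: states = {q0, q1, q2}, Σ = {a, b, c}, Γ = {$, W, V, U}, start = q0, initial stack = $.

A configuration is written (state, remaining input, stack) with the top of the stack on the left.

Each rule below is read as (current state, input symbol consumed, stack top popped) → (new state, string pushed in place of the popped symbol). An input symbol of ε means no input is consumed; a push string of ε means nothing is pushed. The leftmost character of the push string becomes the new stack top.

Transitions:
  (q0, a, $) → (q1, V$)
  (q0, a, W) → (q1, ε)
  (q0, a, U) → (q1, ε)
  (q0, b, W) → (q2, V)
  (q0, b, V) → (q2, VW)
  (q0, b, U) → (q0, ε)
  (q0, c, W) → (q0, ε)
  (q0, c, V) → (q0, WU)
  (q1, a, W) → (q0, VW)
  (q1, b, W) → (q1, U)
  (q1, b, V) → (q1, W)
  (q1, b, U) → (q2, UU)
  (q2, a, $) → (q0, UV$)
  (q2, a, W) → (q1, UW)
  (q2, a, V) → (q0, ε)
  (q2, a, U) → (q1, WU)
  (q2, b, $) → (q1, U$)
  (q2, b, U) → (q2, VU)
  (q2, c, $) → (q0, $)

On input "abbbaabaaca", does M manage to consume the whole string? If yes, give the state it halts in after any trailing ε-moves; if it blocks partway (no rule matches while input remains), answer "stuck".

(q0, abbbaabaaca, $)
  read a, top $: go to q1, push V$ → (q1, bbbaabaaca, V$)
  read b, top V: go to q1, push W → (q1, bbaabaaca, W$)
  read b, top W: go to q1, push U → (q1, baabaaca, U$)
  read b, top U: go to q2, push UU → (q2, aabaaca, UU$)
  read a, top U: go to q1, push WU → (q1, abaaca, WUU$)
  read a, top W: go to q0, push VW → (q0, baaca, VWUU$)
  read b, top V: go to q2, push VW → (q2, aaca, VWWUU$)
  read a, top V: go to q0, push ε → (q0, aca, WWUU$)
  read a, top W: go to q1, push ε → (q1, ca, WUU$)
No transition for (q1, c, top W); M blocks with input ca remaining.

stuck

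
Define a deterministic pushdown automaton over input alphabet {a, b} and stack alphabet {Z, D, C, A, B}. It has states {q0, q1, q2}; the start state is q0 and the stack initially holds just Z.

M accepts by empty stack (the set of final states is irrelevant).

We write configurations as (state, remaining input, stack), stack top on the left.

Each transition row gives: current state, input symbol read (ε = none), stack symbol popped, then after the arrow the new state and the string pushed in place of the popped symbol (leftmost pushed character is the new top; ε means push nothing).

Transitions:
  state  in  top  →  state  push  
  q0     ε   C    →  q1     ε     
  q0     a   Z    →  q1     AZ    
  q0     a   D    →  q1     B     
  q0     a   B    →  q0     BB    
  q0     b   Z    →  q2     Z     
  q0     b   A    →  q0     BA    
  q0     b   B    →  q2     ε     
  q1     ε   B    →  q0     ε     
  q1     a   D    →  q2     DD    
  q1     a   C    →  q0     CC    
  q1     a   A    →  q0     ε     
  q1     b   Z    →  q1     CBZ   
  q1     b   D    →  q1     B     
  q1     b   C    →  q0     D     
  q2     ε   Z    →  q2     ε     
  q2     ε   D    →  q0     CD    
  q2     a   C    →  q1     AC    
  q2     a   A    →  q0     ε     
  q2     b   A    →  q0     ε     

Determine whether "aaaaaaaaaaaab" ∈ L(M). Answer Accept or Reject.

(q0, aaaaaaaaaaaab, Z)
  read a, top Z: go to q1, push AZ → (q1, aaaaaaaaaaab, AZ)
  read a, top A: go to q0, push ε → (q0, aaaaaaaaaab, Z)
  read a, top Z: go to q1, push AZ → (q1, aaaaaaaaab, AZ)
  read a, top A: go to q0, push ε → (q0, aaaaaaaab, Z)
  read a, top Z: go to q1, push AZ → (q1, aaaaaaab, AZ)
  read a, top A: go to q0, push ε → (q0, aaaaaab, Z)
  read a, top Z: go to q1, push AZ → (q1, aaaaab, AZ)
  read a, top A: go to q0, push ε → (q0, aaaab, Z)
  read a, top Z: go to q1, push AZ → (q1, aaab, AZ)
  read a, top A: go to q0, push ε → (q0, aab, Z)
  read a, top Z: go to q1, push AZ → (q1, ab, AZ)
  read a, top A: go to q0, push ε → (q0, b, Z)
  read b, top Z: go to q2, push Z → (q2, ε, Z)
  ε-move, top Z: go to q2, push ε → (q2, ε, ε)
All input consumed and the stack is empty.

Accept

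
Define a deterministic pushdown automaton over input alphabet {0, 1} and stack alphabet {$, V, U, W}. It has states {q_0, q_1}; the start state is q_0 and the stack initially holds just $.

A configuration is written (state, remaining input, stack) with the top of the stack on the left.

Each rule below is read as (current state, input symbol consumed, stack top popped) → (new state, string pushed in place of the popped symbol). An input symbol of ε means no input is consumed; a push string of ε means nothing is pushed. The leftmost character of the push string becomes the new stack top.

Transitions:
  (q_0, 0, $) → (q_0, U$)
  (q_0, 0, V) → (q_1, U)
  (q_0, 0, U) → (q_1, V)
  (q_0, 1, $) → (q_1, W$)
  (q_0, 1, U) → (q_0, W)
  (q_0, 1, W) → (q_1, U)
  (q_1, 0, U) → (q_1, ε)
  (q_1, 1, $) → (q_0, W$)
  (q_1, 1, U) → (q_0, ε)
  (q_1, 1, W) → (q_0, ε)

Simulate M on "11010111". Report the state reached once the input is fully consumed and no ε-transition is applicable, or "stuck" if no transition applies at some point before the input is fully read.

stuck

(q_0, 11010111, $)
  read 1, top $: go to q_1, push W$ → (q_1, 1010111, W$)
  read 1, top W: go to q_0, push ε → (q_0, 010111, $)
  read 0, top $: go to q_0, push U$ → (q_0, 10111, U$)
  read 1, top U: go to q_0, push W → (q_0, 0111, W$)
No transition for (q_0, 0, top W); M blocks with input 0111 remaining.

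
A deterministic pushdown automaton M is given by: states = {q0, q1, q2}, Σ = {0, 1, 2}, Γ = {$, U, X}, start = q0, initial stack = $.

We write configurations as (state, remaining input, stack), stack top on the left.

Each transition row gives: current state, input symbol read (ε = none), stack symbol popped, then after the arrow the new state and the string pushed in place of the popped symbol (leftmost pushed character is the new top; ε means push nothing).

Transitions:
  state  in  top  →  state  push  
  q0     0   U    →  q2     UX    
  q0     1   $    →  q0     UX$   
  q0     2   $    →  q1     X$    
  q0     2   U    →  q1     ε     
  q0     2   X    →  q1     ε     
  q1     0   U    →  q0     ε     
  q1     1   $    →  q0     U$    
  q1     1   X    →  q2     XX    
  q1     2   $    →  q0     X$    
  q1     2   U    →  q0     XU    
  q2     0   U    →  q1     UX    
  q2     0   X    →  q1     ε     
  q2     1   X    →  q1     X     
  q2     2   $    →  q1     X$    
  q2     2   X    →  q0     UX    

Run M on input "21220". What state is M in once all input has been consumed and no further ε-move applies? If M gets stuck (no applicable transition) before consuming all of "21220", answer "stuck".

(q0, 21220, $)
  read 2, top $: go to q1, push X$ → (q1, 1220, X$)
  read 1, top X: go to q2, push XX → (q2, 220, XX$)
  read 2, top X: go to q0, push UX → (q0, 20, UXX$)
  read 2, top U: go to q1, push ε → (q1, 0, XX$)
No transition for (q1, 0, top X); M blocks with input 0 remaining.

stuck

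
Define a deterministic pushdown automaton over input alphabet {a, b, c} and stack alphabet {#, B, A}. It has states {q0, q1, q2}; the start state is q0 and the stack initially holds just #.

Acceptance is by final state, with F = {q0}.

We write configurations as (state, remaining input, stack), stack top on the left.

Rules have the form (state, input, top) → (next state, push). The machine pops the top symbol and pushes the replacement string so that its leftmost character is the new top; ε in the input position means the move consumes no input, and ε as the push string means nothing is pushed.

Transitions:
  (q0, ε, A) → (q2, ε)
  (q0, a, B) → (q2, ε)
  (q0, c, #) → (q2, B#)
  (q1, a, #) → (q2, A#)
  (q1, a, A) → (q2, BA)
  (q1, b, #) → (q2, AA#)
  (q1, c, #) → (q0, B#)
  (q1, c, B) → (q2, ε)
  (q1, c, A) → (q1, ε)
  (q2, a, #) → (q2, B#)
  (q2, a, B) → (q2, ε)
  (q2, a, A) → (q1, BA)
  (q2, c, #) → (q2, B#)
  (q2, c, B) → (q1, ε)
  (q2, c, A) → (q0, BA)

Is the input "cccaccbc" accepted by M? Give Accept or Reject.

Accept

(q0, cccaccbc, #) ⊢ (q2, ccaccbc, B#) ⊢ (q1, caccbc, #) ⊢ (q0, accbc, B#) ⊢ (q2, ccbc, #) ⊢ (q2, cbc, B#) ⊢ (q1, bc, #) ⊢ (q2, c, AA#) ⊢ (q0, ε, BAA#)
All input consumed; state q0 ∈ F.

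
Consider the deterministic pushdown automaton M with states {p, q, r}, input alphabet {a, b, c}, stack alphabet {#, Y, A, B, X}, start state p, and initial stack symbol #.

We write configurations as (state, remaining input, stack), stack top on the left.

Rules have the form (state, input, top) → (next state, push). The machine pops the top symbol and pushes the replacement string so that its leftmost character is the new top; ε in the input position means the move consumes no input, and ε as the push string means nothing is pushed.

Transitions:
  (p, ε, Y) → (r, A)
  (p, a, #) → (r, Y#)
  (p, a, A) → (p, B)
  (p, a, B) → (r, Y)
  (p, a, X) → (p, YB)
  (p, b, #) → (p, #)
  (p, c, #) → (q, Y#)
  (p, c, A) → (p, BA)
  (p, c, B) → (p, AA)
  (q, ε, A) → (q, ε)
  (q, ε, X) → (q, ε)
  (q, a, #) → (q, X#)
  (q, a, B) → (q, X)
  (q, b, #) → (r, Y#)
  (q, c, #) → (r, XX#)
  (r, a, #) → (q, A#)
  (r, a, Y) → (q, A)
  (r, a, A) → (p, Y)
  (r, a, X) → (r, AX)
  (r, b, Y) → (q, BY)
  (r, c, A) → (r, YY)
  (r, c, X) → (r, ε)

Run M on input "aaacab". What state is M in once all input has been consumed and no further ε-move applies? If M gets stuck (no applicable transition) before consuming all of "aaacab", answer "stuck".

stuck

(p, aaacab, #) ⊢ (r, aacab, Y#) ⊢ (q, acab, A#) ⊢ (q, acab, #) ⊢ (q, cab, X#) ⊢ (q, cab, #) ⊢ (r, ab, XX#) ⊢ (r, b, AXX#)
No transition for (r, b, top A); M blocks with input b remaining.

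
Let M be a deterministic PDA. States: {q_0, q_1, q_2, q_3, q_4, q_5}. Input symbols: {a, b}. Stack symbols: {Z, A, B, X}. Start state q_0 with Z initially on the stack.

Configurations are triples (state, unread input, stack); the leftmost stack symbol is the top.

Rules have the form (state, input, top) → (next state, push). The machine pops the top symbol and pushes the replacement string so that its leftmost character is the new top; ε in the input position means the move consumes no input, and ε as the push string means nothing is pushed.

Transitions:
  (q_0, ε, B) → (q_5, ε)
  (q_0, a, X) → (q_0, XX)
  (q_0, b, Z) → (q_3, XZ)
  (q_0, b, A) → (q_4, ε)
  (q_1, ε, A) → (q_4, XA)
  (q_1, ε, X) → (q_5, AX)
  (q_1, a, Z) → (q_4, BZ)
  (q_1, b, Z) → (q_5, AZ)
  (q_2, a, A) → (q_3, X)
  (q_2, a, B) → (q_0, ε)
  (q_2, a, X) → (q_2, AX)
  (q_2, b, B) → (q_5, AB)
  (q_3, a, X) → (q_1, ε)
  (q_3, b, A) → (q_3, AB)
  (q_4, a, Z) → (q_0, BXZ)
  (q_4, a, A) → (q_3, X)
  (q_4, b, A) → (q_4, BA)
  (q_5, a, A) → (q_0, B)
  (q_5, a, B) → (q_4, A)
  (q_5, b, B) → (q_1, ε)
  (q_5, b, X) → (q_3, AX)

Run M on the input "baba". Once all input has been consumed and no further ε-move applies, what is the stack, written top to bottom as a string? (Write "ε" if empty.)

(q_0, baba, Z)
  read b, top Z: go to q_3, push XZ → (q_3, aba, XZ)
  read a, top X: go to q_1, push ε → (q_1, ba, Z)
  read b, top Z: go to q_5, push AZ → (q_5, a, AZ)
  read a, top A: go to q_0, push B → (q_0, ε, BZ)
  ε-move, top B: go to q_5, push ε → (q_5, ε, Z)
All input consumed in state q_5 with stack Z.

Z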